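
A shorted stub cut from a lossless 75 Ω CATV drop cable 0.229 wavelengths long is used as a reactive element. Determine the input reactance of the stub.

X_in ≈ 565 Ω (inductive)

βl = 2π × 0.229 = 82.4°
tan(βl) = 7.53
For a shorted stub, Z_in = jZ_0·tan(βl)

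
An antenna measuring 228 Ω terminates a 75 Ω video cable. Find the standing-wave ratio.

VSWR ≈ 3.04

For a purely resistive load, VSWR = R_L/Z_0 or Z_0/R_L (whichever > 1) = 228/75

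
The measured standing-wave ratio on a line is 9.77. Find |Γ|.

|Γ| ≈ 0.814

|Γ| = (S − 1)/(S + 1) = (9.77 − 1)/(9.77 + 1) = 8.77/10.8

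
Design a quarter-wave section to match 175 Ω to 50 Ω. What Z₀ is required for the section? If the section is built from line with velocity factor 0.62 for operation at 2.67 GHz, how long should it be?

Z_qwt ≈ 93.5 Ω; length ≈ 1.74 cm

Z_qwt = √(Z_0·R_L) = √(50 × 175) = √8750
λ = 0.62·c/f = 0.0697 m, so l = λ/4 = 0.0174 m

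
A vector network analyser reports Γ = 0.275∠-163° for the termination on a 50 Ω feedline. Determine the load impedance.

Z_L = Z_0·(1 + Γ)/(1 − Γ) = 50·(0.737 − j0.0804)/(1.26 + j0.0804)

Z_L ≈ 28.9 − j5.02 Ω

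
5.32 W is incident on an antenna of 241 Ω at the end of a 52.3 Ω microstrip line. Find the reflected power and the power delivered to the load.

P_reflected ≈ 2.2 W; P_delivered ≈ 3.12 W

Γ = (241 − 52.3)/(241 + 52.3) = 0.643
|Γ|² = 0.414
P_refl = |Γ|²·P_inc = 2.2 W, P_del = (1 − |Γ|²)·P_inc = 3.12 W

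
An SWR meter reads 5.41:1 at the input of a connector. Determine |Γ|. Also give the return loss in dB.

|Γ| = (S − 1)/(S + 1) = (5.41 − 1)/(5.41 + 1) = 4.41/6.41
RL = −20·log₁₀|Γ| = −20·log₁₀(0.688)

|Γ| ≈ 0.688; return loss ≈ 3.25 dB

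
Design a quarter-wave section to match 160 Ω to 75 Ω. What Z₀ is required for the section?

Z_qwt ≈ 110 Ω

Z_qwt = √(Z_0·R_L) = √(75 × 160) = √12000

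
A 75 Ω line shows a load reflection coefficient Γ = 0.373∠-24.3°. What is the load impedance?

Z_L ≈ 141 − j50.1 Ω

Z_L = Z_0·(1 + Γ)/(1 − Γ) = 75·(1.34 − j0.153)/(0.66 + j0.153)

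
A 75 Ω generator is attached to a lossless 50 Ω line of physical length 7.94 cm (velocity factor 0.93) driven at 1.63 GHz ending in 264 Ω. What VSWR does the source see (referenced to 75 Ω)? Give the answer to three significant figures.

λ = v/f = 0.93·c / 1.63 GHz = 0.171 m
βl = 2π·l/λ = 2π × 0.464 = 167°
tan(βl) = -0.231
Z_in = Z_0·(Z_L + jZ_0·tanβl)/(Z_0 + jZ_L·tanβl) = 112 + j125 Ω
Γ_s = (Z_in − Z_s)/(Z_in + Z_s) = (36.8 + j125)/(187 + j125), |Γ_s| = 0.579
VSWR = (1 + |Γ_s|)/(1 − |Γ_s|)

VSWR ≈ 3.75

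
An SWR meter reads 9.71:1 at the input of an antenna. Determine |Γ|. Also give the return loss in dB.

|Γ| ≈ 0.813; return loss ≈ 1.8 dB

|Γ| = (S − 1)/(S + 1) = (9.71 − 1)/(9.71 + 1) = 8.71/10.7
RL = −20·log₁₀|Γ| = −20·log₁₀(0.813)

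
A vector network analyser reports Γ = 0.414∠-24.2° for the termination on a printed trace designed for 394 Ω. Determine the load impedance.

Z_L ≈ 784 − j321 Ω

Z_L = Z_0·(1 + Γ)/(1 − Γ) = 394·(1.38 − j0.17)/(0.622 + j0.17)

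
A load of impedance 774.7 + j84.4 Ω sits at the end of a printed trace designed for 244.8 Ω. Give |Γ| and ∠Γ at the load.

Γ ≈ 0.525 ∠ 4.32°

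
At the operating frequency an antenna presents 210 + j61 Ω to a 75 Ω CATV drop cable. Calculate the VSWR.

VSWR ≈ 3.07

Γ = (Z_L − Z_0)/(Z_L + Z_0) = (135 + j61)/(285 + j61)
|Γ| = 148/291 = 0.508
VSWR = (1 + |Γ|)/(1 − |Γ|) = 1.51/0.492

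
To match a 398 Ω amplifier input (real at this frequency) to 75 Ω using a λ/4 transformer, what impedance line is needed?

Z_qwt = √(Z_0·R_L) = √(75 × 398) = √29850

Z_qwt ≈ 173 Ω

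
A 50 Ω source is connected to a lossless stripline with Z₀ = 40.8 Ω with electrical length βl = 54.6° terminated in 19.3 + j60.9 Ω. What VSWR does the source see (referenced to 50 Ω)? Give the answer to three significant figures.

tan(βl) = 1.41
Z_in = Z_0·(Z_L + jZ_0·tanβl)/(Z_0 + jZ_L·tanβl) = 34.8 − j86.5 Ω
Γ_s = (Z_in − Z_s)/(Z_in + Z_s) = (-15.2 − j86.5)/(84.8 − j86.5), |Γ_s| = 0.725
VSWR = (1 + |Γ_s|)/(1 − |Γ_s|)

VSWR ≈ 6.28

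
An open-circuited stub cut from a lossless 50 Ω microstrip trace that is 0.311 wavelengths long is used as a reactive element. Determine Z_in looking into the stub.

βl = 2π × 0.311 = 112°
tan(βl) = -2.48
For an open-circuited stub, Z_in = −jZ_0·cot(βl) = −jZ_0/tan(βl)

Z_in ≈ +j20.2 Ω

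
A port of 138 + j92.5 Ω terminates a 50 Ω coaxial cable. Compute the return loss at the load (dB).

RL ≈ 4.3 dB

Γ = (88 + j92.5)/(188 + j92.5), |Γ| = 0.609
RL = −20·log₁₀|Γ| = −20·log₁₀(0.609)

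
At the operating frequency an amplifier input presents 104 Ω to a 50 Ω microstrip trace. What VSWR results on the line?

Γ = (104 − 50)/(104 + 50) = 0.351
VSWR = (1 + 0.351)/(1 − 0.351)

VSWR ≈ 2.08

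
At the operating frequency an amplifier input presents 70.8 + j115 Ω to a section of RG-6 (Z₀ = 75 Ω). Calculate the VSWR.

VSWR ≈ 4.26

Γ = (Z_L − Z_0)/(Z_L + Z_0) = (-4.2 + j115)/(145.8 + j115)
|Γ| = 115/186 = 0.62
VSWR = (1 + |Γ|)/(1 − |Γ|) = 1.62/0.38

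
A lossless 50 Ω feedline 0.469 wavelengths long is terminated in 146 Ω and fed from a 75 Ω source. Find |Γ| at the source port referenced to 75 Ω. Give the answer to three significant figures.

|Γ| ≈ 0.345

βl = 2π × 0.469 = 169°
tan(βl) = -0.197
Z_in = Z_0·(Z_L + jZ_0·tanβl)/(Z_0 + jZ_L·tanβl) = 114 + j55.7 Ω
Γ_s = (Z_in − Z_s)/(Z_in + Z_s) = (38.9 + j55.7)/(189 + j55.7), |Γ_s| = 0.345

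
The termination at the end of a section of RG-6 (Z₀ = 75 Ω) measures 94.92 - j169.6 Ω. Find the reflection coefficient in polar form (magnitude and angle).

Γ ≈ 0.711 ∠ -38.4°

Γ = (Z_L − Z_0)/(Z_L + Z_0) = (19.92 − j169.6)/(169.9 − j169.6)
|Γ| = 171/240 = 0.711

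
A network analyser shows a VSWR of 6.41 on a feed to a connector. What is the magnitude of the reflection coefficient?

|Γ| = (S − 1)/(S + 1) = (6.41 − 1)/(6.41 + 1) = 5.41/7.41

|Γ| ≈ 0.73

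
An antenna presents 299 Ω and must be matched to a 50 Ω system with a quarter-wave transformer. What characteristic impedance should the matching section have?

Z_qwt ≈ 122 Ω

Z_qwt = √(Z_0·R_L) = √(50 × 299) = √14950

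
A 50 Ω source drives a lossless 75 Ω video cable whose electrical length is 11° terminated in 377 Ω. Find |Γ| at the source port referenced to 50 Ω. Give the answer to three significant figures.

tan(βl) = 0.194
Z_in = Z_0·(Z_L + jZ_0·tanβl)/(Z_0 + jZ_L·tanβl) = 200 − j181 Ω
Γ_s = (Z_in − Z_s)/(Z_in + Z_s) = (150 − j181)/(250 − j181), |Γ_s| = 0.762

|Γ| ≈ 0.762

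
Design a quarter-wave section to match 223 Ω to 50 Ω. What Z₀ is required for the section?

Z_qwt = √(Z_0·R_L) = √(50 × 223) = √11150

Z_qwt ≈ 106 Ω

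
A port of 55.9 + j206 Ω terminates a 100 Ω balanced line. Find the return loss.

RL ≈ 1.77 dB

Γ = (-44.1 + j206)/(155.9 + j206), |Γ| = 0.815
RL = −20·log₁₀|Γ| = −20·log₁₀(0.815)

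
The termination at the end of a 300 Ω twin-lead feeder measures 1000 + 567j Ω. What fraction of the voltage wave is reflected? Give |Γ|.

Γ = (Z_L − Z_0)/(Z_L + Z_0) = (700 + j567)/(1300 + j567)
|Γ| = 901/1420

|Γ| ≈ 0.635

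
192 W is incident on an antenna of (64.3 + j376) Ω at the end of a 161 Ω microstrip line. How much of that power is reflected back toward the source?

P_reflected ≈ 151 W

|Γ| = |(-96.7 + j376)/(225.3 + j376)| = 0.886
|Γ|² = 0.784
P_refl = |Γ|²·P_inc = 151 W, P_del = (1 − |Γ|²)·P_inc = 41.4 W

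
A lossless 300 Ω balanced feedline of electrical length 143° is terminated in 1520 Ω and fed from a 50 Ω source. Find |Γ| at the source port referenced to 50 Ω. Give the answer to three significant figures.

|Γ| ≈ 0.905

tan(βl) = -0.754
Z_in = Z_0·(Z_L + jZ_0·tanβl)/(Z_0 + jZ_L·tanβl) = 153 + j358 Ω
Γ_s = (Z_in − Z_s)/(Z_in + Z_s) = (103 + j358)/(203 + j358), |Γ_s| = 0.905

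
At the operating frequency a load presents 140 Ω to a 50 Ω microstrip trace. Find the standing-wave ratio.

VSWR ≈ 2.8

For a purely resistive load, VSWR = R_L/Z_0 or Z_0/R_L (whichever > 1) = 140/50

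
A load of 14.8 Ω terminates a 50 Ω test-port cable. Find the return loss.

RL ≈ 5.3 dB

Γ = (14.8 − 50)/(14.8 + 50) = -0.543
RL = −20·log₁₀|Γ| = −20·log₁₀(0.543)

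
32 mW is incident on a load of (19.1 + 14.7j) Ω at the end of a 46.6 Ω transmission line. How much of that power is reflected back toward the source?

P_reflected ≈ 6.86 mW

|Γ| = |(-27.5 + j14.7)/(65.7 + j14.7)| = 0.463
|Γ|² = 0.215
P_refl = |Γ|²·P_inc = 6.86 mW, P_del = (1 − |Γ|²)·P_inc = 25.1 mW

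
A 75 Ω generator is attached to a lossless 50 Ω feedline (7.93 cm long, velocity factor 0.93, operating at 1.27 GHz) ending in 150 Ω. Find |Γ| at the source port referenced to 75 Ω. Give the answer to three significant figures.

|Γ| ≈ 0.558

λ = v/f = 0.93·c / 1.27 GHz = 0.22 m
βl = 2π·l/λ = 2π × 0.361 = 130°
tan(βl) = -1.19
Z_in = Z_0·(Z_L + jZ_0·tanβl)/(Z_0 + jZ_L·tanβl) = 26.3 + j34.5 Ω
Γ_s = (Z_in − Z_s)/(Z_in + Z_s) = (-48.7 + j34.5)/(101 + j34.5), |Γ_s| = 0.558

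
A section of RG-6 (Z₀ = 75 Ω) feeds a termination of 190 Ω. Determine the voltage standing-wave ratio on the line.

VSWR ≈ 2.53

Γ = (190 − 75)/(190 + 75) = 0.434
VSWR = (1 + 0.434)/(1 − 0.434)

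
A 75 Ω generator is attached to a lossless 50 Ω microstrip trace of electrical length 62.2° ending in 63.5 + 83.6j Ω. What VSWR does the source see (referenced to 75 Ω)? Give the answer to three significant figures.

VSWR ≈ 4.1

tan(βl) = 1.9
Z_in = Z_0·(Z_L + jZ_0·tanβl)/(Z_0 + jZ_L·tanβl) = 27.8 − j51.4 Ω
Γ_s = (Z_in − Z_s)/(Z_in + Z_s) = (-47.2 − j51.4)/(103 − j51.4), |Γ_s| = 0.608
VSWR = (1 + |Γ_s|)/(1 − |Γ_s|)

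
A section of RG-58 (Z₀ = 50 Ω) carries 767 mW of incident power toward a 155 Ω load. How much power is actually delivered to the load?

P_delivered ≈ 566 mW

Γ = (155 − 50)/(155 + 50) = 0.512
|Γ|² = 0.262
P_refl = |Γ|²·P_inc = 201 mW, P_del = (1 − |Γ|²)·P_inc = 566 mW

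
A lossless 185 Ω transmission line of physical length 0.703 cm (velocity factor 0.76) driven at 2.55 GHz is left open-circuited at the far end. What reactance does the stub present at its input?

X_in ≈ -344 Ω (capacitive)

λ = v/f = 0.76·c / 2.55 GHz = 0.0894 m
βl = 2π·l/λ = 2π × 0.0786 = 28.3°
tan(βl) = 0.539
For an open-circuited stub, Z_in = −jZ_0·cot(βl) = −jZ_0/tan(βl)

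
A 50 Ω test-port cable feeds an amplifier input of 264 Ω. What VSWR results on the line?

Γ = (264 − 50)/(264 + 50) = 0.682
VSWR = (1 + 0.682)/(1 − 0.682)

VSWR ≈ 5.28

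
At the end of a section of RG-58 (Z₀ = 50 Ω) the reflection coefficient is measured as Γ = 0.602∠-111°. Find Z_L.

Z_L = Z_0·(1 + Γ)/(1 − Γ) = 50·(0.784 − j0.562)/(1.22 + j0.562)

Z_L ≈ 17.8 − j31.3 Ω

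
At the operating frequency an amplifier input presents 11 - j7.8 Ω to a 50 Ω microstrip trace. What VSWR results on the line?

VSWR ≈ 4.66

Γ = (Z_L − Z_0)/(Z_L + Z_0) = (-39 − j7.8)/(61 − j7.8)
|Γ| = 39.8/61.5 = 0.647
VSWR = (1 + |Γ|)/(1 − |Γ|) = 1.65/0.353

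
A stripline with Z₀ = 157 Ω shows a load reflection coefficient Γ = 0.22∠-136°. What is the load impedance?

Z_L = Z_0·(1 + Γ)/(1 − Γ) = 157·(0.842 − j0.153)/(1.16 + j0.153)

Z_L ≈ 109 − j35.2 Ω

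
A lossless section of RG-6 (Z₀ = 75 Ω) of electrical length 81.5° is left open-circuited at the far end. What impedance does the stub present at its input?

tan(βl) = 6.69
For an open-circuited stub, Z_in = −jZ_0·cot(βl) = −jZ_0/tan(βl)

Z_in ≈ −j11.2 Ω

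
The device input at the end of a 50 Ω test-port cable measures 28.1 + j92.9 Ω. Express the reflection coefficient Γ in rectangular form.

Γ = (Z_L − Z_0)/(Z_L + Z_0) = (-21.9 + j92.9)/(78.1 + j92.9)

Γ ≈ 0.47 + j0.631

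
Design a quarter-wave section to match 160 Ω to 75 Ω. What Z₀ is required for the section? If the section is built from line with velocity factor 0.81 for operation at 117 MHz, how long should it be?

Z_qwt ≈ 110 Ω; length ≈ 51.9 cm

Z_qwt = √(Z_0·R_L) = √(75 × 160) = √12000
λ = 0.81·c/f = 2.08 m, so l = λ/4 = 0.519 m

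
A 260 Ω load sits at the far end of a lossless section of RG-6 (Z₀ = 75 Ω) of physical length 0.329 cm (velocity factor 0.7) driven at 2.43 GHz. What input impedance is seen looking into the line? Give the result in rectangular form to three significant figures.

Z_in ≈ 161 − j118 Ω

λ = v/f = 0.7·c / 2.43 GHz = 0.0864 m
βl = 2π·l/λ = 2π × 0.0381 = 13.7°
tan(βl) = tan(13.7°) = 0.244
Z_in = Z_0·(Z_L + jZ_0·tanβl)/(Z_0 + jZ_L·tanβl)
     = 75·(260 + j18.3)/(75 + j63.4)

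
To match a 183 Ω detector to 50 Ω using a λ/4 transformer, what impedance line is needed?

Z_qwt = √(Z_0·R_L) = √(50 × 183) = √9150

Z_qwt ≈ 95.7 Ω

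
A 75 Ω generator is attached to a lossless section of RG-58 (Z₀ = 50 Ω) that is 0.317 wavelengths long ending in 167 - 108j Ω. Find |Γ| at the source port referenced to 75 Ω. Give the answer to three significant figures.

|Γ| ≈ 0.719

βl = 2π × 0.317 = 114°
tan(βl) = -2.23
Z_in = Z_0·(Z_L + jZ_0·tanβl)/(Z_0 + jZ_L·tanβl) = 14.2 + j29.7 Ω
Γ_s = (Z_in − Z_s)/(Z_in + Z_s) = (-60.8 + j29.7)/(89.2 + j29.7), |Γ_s| = 0.719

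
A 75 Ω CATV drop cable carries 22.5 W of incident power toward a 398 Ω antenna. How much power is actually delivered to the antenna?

Γ = (398 − 75)/(398 + 75) = 0.683
|Γ|² = 0.466
P_refl = |Γ|²·P_inc = 10.5 W, P_del = (1 − |Γ|²)·P_inc = 12 W

P_delivered ≈ 12 W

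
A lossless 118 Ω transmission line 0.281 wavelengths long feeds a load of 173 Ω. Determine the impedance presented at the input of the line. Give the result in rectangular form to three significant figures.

βl = 2π × 0.281 = 101°
tan(βl) = tan(101°) = -5.07
Z_in = Z_0·(Z_L + jZ_0·tanβl)/(Z_0 + jZ_L·tanβl)
     = 118·(173 − j598)/(118 − j877)

Z_in ≈ 82.1 + j12.2 Ω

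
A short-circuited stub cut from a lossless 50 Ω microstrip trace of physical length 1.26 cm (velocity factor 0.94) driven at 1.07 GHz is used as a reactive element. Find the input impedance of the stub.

λ = v/f = 0.94·c / 1.07 GHz = 0.264 m
βl = 2π·l/λ = 2π × 0.0478 = 17.2°
tan(βl) = 0.31
For a short-circuited stub, Z_in = jZ_0·tan(βl)

Z_in ≈ +j15.5 Ω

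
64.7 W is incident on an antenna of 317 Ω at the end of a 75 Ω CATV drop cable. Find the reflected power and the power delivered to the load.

P_reflected ≈ 24.7 W; P_delivered ≈ 40 W

Γ = (317 − 75)/(317 + 75) = 0.617
|Γ|² = 0.381
P_refl = |Γ|²·P_inc = 24.7 W, P_del = (1 − |Γ|²)·P_inc = 40 W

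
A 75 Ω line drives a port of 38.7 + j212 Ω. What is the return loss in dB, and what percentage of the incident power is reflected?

Γ = (-36.3 + j212)/(113.7 + j212), |Γ| = 0.894
RL = −20·log₁₀(0.894) = 0.972 dB
P_refl/P_inc = |Γ|² = 0.799

RL ≈ 0.972 dB; 79.9% of incident power reflected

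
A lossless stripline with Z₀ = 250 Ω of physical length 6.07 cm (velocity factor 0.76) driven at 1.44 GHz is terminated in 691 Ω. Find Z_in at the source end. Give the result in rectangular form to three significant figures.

λ = v/f = 0.76·c / 1.44 GHz = 0.158 m
βl = 2π·l/λ = 2π × 0.383 = 138°
tan(βl) = tan(138°) = -0.9
Z_in = Z_0·(Z_L + jZ_0·tanβl)/(Z_0 + jZ_L·tanβl)
     = 250·(691 − j225)/(250 − j622)

Z_in ≈ 174 + j208 Ω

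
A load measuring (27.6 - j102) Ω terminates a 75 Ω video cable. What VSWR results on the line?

VSWR ≈ 7.99

Γ = (Z_L − Z_0)/(Z_L + Z_0) = (-47.4 − j102)/(102.6 − j102)
|Γ| = 112/145 = 0.777
VSWR = (1 + |Γ|)/(1 − |Γ|) = 1.78/0.223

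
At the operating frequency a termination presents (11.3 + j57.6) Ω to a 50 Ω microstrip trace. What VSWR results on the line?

Γ = (Z_L − Z_0)/(Z_L + Z_0) = (-38.7 + j57.6)/(61.3 + j57.6)
|Γ| = 69.4/84.1 = 0.825
VSWR = (1 + |Γ|)/(1 − |Γ|) = 1.82/0.175

VSWR ≈ 10.4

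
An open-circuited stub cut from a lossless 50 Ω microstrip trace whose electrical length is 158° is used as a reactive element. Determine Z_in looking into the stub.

Z_in ≈ +j124 Ω

tan(βl) = -0.404
For an open-circuited stub, Z_in = −jZ_0·cot(βl) = −jZ_0/tan(βl)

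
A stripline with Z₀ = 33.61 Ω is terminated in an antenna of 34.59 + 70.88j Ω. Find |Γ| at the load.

|Γ| ≈ 0.721

Γ = (Z_L − Z_0)/(Z_L + Z_0) = (0.98 + j70.88)/(68.2 + j70.88)
|Γ| = 70.9/98.4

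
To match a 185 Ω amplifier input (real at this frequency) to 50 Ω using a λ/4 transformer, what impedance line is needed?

Z_qwt = √(Z_0·R_L) = √(50 × 185) = √9250

Z_qwt ≈ 96.2 Ω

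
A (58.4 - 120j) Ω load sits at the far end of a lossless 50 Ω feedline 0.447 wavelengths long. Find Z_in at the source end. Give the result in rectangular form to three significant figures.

Z_in ≈ 340 + j1.42 Ω

βl = 2π × 0.447 = 161°
tan(βl) = tan(161°) = -0.346
Z_in = Z_0·(Z_L + jZ_0·tanβl)/(Z_0 + jZ_L·tanβl)
     = 50·(58.4 − j137)/(8.49 − j20.2)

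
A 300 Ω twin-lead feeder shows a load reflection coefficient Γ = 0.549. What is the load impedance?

Z_L ≈ 1030 Ω

Z_L = Z_0·(1 + Γ)/(1 − Γ) = 300·(1.55)/(0.451)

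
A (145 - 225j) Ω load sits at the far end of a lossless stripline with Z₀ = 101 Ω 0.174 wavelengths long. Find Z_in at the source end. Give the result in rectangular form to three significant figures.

βl = 2π × 0.174 = 62.6°
tan(βl) = tan(62.6°) = 1.93
Z_in = Z_0·(Z_L + jZ_0·tanβl)/(Z_0 + jZ_L·tanβl)
     = 101·(145 − j29.8)/(536 + j280)

Z_in ≈ 19.2 − j15.6 Ω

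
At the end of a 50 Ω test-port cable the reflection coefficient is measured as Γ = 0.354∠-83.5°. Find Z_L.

Z_L ≈ 41.8 − j33.7 Ω

Z_L = Z_0·(1 + Γ)/(1 − Γ) = 50·(1.04 − j0.352)/(0.96 + j0.352)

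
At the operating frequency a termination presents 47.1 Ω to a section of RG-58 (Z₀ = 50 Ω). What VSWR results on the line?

For a purely resistive load, VSWR = R_L/Z_0 or Z_0/R_L (whichever > 1) = 50/47.1

VSWR ≈ 1.06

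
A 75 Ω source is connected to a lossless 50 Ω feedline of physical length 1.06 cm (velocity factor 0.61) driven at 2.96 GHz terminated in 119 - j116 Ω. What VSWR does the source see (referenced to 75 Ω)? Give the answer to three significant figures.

VSWR ≈ 6.99

λ = v/f = 0.61·c / 2.96 GHz = 0.0618 m
βl = 2π·l/λ = 2π × 0.171 = 61.7°
tan(βl) = 1.86
Z_in = Z_0·(Z_L + jZ_0·tanβl)/(Z_0 + jZ_L·tanβl) = 11.1 − j13.6 Ω
Γ_s = (Z_in − Z_s)/(Z_in + Z_s) = (-63.9 − j13.6)/(86.1 − j13.6), |Γ_s| = 0.75
VSWR = (1 + |Γ_s|)/(1 − |Γ_s|)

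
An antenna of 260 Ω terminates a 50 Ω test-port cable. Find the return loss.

Γ = (260 − 50)/(260 + 50) = 0.677
RL = −20·log₁₀|Γ| = −20·log₁₀(0.677)

RL ≈ 3.38 dB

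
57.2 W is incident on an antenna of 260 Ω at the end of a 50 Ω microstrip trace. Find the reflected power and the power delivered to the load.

P_reflected ≈ 26.2 W; P_delivered ≈ 31 W

Γ = (260 − 50)/(260 + 50) = 0.677
|Γ|² = 0.459
P_refl = |Γ|²·P_inc = 26.2 W, P_del = (1 − |Γ|²)·P_inc = 31 W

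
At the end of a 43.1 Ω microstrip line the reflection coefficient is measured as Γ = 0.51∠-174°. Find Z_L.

Z_L = Z_0·(1 + Γ)/(1 − Γ) = 43.1·(0.493 − j0.0533)/(1.51 + j0.0533)

Z_L ≈ 14 − j2.02 Ω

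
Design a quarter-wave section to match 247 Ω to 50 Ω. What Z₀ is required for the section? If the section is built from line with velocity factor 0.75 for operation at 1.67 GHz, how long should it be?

Z_qwt ≈ 111 Ω; length ≈ 3.37 cm

Z_qwt = √(Z_0·R_L) = √(50 × 247) = √12350
λ = 0.75·c/f = 0.135 m, so l = λ/4 = 0.0337 m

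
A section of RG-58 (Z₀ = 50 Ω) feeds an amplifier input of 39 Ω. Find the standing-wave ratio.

Γ = (39 − 50)/(39 + 50) = -0.124
VSWR = (1 + 0.124)/(1 − 0.124)

VSWR ≈ 1.28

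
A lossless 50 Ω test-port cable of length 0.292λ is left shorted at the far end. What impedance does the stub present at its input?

Z_in ≈ −j185 Ω

βl = 2π × 0.292 = 105°
tan(βl) = -3.7
For a shorted stub, Z_in = jZ_0·tan(βl)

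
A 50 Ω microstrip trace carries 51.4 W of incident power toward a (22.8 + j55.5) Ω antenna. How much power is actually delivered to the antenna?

|Γ| = |(-27.2 + j55.5)/(72.8 + j55.5)| = 0.675
|Γ|² = 0.456
P_refl = |Γ|²·P_inc = 23.4 W, P_del = (1 − |Γ|²)·P_inc = 28 W

P_delivered ≈ 28 W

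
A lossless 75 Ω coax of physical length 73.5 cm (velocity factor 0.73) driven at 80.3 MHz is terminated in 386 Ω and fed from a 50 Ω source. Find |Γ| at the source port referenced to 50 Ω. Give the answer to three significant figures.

λ = v/f = 0.73·c / 80.3 MHz = 2.73 m
βl = 2π·l/λ = 2π × 0.27 = 97°
tan(βl) = -8.12
Z_in = Z_0·(Z_L + jZ_0·tanβl)/(Z_0 + jZ_L·tanβl) = 14.8 + j8.88 Ω
Γ_s = (Z_in − Z_s)/(Z_in + Z_s) = (-35.2 + j8.88)/(64.8 + j8.88), |Γ_s| = 0.555

|Γ| ≈ 0.555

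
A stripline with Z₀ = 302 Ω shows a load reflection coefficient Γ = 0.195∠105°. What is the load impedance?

Z_L = Z_0·(1 + Γ)/(1 − Γ) = 302·(0.95 + j0.188)/(1.05 − j0.188)

Z_L ≈ 255 + j99.9 Ω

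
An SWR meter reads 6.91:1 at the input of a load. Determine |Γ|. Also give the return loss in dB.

|Γ| = (S − 1)/(S + 1) = (6.91 − 1)/(6.91 + 1) = 5.91/7.91
RL = −20·log₁₀|Γ| = −20·log₁₀(0.747)

|Γ| ≈ 0.747; return loss ≈ 2.53 dB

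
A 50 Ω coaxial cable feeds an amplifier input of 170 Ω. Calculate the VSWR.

VSWR ≈ 3.4

Γ = (170 − 50)/(170 + 50) = 0.545
VSWR = (1 + 0.545)/(1 − 0.545)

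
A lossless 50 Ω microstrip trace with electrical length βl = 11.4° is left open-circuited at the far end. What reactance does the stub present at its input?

tan(βl) = 0.202
For an open-circuited stub, Z_in = −jZ_0·cot(βl) = −jZ_0/tan(βl)

X_in ≈ -248 Ω (capacitive)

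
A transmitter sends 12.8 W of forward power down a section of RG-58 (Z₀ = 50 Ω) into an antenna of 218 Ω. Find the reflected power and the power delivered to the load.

P_reflected ≈ 5.03 W; P_delivered ≈ 7.77 W

Γ = (218 − 50)/(218 + 50) = 0.627
|Γ|² = 0.393
P_refl = |Γ|²·P_inc = 5.03 W, P_del = (1 − |Γ|²)·P_inc = 7.77 W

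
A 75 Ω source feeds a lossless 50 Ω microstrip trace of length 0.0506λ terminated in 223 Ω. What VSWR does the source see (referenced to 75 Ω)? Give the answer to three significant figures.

βl = 2π × 0.0506 = 18.2°
tan(βl) = 0.329
Z_in = Z_0·(Z_L + jZ_0·tanβl)/(Z_0 + jZ_L·tanβl) = 78.4 − j98.5 Ω
Γ_s = (Z_in − Z_s)/(Z_in + Z_s) = (3.35 − j98.5)/(153 − j98.5), |Γ_s| = 0.541
VSWR = (1 + |Γ_s|)/(1 − |Γ_s|)

VSWR ≈ 3.36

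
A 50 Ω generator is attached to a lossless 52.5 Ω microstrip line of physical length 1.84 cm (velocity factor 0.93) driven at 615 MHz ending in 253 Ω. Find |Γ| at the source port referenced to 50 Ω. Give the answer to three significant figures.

λ = v/f = 0.93·c / 615 MHz = 0.454 m
βl = 2π·l/λ = 2π × 0.0406 = 14.6°
tan(βl) = 0.261
Z_in = Z_0·(Z_L + jZ_0·tanβl)/(Z_0 + jZ_L·tanβl) = 105 − j118 Ω
Γ_s = (Z_in − Z_s)/(Z_in + Z_s) = (54.9 − j118)/(155 − j118), |Γ_s| = 0.668

|Γ| ≈ 0.668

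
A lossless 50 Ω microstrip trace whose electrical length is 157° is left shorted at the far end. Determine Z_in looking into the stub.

tan(βl) = -0.424
For a shorted stub, Z_in = jZ_0·tan(βl)

Z_in ≈ −j21.2 Ω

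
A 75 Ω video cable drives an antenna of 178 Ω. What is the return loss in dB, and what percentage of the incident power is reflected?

RL ≈ 7.81 dB; 16.6% of incident power reflected

Γ = (178 − 75)/(178 + 75) = 0.407
RL = −20·log₁₀(0.407) = 7.81 dB
P_refl/P_inc = |Γ|² = 0.166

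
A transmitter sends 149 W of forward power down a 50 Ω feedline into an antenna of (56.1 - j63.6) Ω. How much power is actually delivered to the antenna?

|Γ| = |(6.1 − j63.6)/(106.1 − j63.6)| = 0.516
|Γ|² = 0.267
P_refl = |Γ|²·P_inc = 39.7 W, P_del = (1 − |Γ|²)·P_inc = 109 W

P_delivered ≈ 109 W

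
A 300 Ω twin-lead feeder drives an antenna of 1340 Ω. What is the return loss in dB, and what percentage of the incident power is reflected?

RL ≈ 3.96 dB; 40.2% of incident power reflected

Γ = (1340 − 300)/(1340 + 300) = 0.634
RL = −20·log₁₀(0.634) = 3.96 dB
P_refl/P_inc = |Γ|² = 0.402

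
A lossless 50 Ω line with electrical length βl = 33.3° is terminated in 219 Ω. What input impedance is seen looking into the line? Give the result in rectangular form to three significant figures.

Z_in ≈ 33.8 − j64.4 Ω

tan(βl) = tan(33.3°) = 0.657
Z_in = Z_0·(Z_L + jZ_0·tanβl)/(Z_0 + jZ_L·tanβl)
     = 50·(219 + j32.8)/(50 + j144)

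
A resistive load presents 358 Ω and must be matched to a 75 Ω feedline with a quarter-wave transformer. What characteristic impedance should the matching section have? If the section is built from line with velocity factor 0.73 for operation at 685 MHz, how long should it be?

Z_qwt = √(Z_0·R_L) = √(75 × 358) = √26850
λ = 0.73·c/f = 0.32 m, so l = λ/4 = 0.0799 m

Z_qwt ≈ 164 Ω; length ≈ 7.99 cm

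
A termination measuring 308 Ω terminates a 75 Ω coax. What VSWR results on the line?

VSWR ≈ 4.11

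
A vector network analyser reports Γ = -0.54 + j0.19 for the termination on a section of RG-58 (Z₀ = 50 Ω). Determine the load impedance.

Z_L ≈ 14 + j7.89 Ω

Z_L = Z_0·(1 + Γ)/(1 − Γ) = 50·(0.46 + j0.19)/(1.54 − j0.19)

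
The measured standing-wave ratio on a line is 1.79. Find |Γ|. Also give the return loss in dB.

|Γ| = (S − 1)/(S + 1) = (1.79 − 1)/(1.79 + 1) = 0.79/2.79
RL = −20·log₁₀|Γ| = −20·log₁₀(0.283)

|Γ| ≈ 0.283; return loss ≈ 11 dB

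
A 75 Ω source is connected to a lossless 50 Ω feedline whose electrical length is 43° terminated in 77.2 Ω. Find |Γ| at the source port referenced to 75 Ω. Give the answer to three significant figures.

tan(βl) = 0.933
Z_in = Z_0·(Z_L + jZ_0·tanβl)/(Z_0 + jZ_L·tanβl) = 47 − j21 Ω
Γ_s = (Z_in − Z_s)/(Z_in + Z_s) = (-28 − j21)/(122 − j21), |Γ_s| = 0.283

|Γ| ≈ 0.283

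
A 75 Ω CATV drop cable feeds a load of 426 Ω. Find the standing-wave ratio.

For a purely resistive load, VSWR = R_L/Z_0 or Z_0/R_L (whichever > 1) = 426/75

VSWR ≈ 5.68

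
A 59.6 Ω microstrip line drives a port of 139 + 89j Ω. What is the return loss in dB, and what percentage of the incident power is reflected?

Γ = (79.4 + j89)/(198.6 + j89), |Γ| = 0.548
RL = −20·log₁₀(0.548) = 5.22 dB
P_refl/P_inc = |Γ|² = 0.3

RL ≈ 5.22 dB; 30% of incident power reflected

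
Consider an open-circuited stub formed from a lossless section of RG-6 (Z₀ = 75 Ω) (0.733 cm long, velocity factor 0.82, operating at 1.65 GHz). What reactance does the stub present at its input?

X_in ≈ -235 Ω (capacitive)

λ = v/f = 0.82·c / 1.65 GHz = 0.149 m
βl = 2π·l/λ = 2π × 0.0492 = 17.7°
tan(βl) = 0.319
For an open-circuited stub, Z_in = −jZ_0·cot(βl) = −jZ_0/tan(βl)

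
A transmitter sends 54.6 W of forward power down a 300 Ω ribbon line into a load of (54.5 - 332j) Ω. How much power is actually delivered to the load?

|Γ| = |(-245.5 − j332)/(354.5 − j332)| = 0.85
|Γ|² = 0.723
P_refl = |Γ|²·P_inc = 39.5 W, P_del = (1 − |Γ|²)·P_inc = 15.1 W

P_delivered ≈ 15.1 W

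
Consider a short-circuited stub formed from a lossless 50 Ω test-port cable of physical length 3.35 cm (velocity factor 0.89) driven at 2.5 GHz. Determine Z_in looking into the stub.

λ = v/f = 0.89·c / 2.5 GHz = 0.107 m
βl = 2π·l/λ = 2π × 0.314 = 113°
tan(βl) = -2.36
For a short-circuited stub, Z_in = jZ_0·tan(βl)

Z_in ≈ −j118 Ω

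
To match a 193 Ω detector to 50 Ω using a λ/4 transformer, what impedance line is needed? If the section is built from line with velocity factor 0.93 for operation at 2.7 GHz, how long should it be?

Z_qwt ≈ 98.2 Ω; length ≈ 2.58 cm

Z_qwt = √(Z_0·R_L) = √(50 × 193) = √9650
λ = 0.93·c/f = 0.103 m, so l = λ/4 = 0.0258 m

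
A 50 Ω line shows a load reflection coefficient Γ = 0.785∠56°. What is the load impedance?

Z_L ≈ 26 + j88.1 Ω

Z_L = Z_0·(1 + Γ)/(1 − Γ) = 50·(1.44 + j0.651)/(0.561 − j0.651)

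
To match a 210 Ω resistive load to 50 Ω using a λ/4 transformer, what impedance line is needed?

Z_qwt = √(Z_0·R_L) = √(50 × 210) = √10500

Z_qwt ≈ 102 Ω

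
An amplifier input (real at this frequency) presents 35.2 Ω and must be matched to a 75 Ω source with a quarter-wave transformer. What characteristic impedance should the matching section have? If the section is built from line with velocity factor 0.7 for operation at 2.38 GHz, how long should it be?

Z_qwt = √(Z_0·R_L) = √(75 × 35.2) = √2640
λ = 0.7·c/f = 0.0882 m, so l = λ/4 = 0.0221 m

Z_qwt ≈ 51.4 Ω; length ≈ 2.21 cm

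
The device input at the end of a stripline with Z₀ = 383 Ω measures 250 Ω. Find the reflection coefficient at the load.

Γ = -0.21

Γ = (Z_L − Z_0)/(Z_L + Z_0) = (250 − 383)/(250 + 383) = -133/633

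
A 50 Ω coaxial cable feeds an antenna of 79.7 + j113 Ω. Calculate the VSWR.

VSWR ≈ 5.23

Γ = (Z_L − Z_0)/(Z_L + Z_0) = (29.7 + j113)/(129.7 + j113)
|Γ| = 117/172 = 0.679
VSWR = (1 + |Γ|)/(1 − |Γ|) = 1.68/0.321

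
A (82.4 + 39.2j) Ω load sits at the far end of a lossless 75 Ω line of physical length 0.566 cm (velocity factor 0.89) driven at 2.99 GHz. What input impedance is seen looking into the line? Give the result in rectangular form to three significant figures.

λ = v/f = 0.89·c / 2.99 GHz = 0.0893 m
βl = 2π·l/λ = 2π × 0.0634 = 22.8°
tan(βl) = tan(22.8°) = 0.421
Z_in = Z_0·(Z_L + jZ_0·tanβl)/(Z_0 + jZ_L·tanβl)
     = 75·(82.4 + j70.8)/(58.5 + j34.7)

Z_in ≈ 118 + j20.8 Ω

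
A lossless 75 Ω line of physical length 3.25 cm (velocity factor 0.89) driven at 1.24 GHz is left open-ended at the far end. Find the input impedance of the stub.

λ = v/f = 0.89·c / 1.24 GHz = 0.215 m
βl = 2π·l/λ = 2π × 0.151 = 54.3°
tan(βl) = 1.39
For an open-ended stub, Z_in = −jZ_0·cot(βl) = −jZ_0/tan(βl)

Z_in ≈ −j53.8 Ω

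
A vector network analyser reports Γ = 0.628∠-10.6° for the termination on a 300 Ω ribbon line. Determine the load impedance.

Z_L ≈ 1140 − j434 Ω

Z_L = Z_0·(1 + Γ)/(1 − Γ) = 300·(1.62 − j0.116)/(0.383 + j0.116)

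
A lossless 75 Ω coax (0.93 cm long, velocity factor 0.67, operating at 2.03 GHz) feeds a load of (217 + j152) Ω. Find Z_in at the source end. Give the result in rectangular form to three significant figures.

λ = v/f = 0.67·c / 2.03 GHz = 0.099 m
βl = 2π·l/λ = 2π × 0.0939 = 33.8°
tan(βl) = tan(33.8°) = 0.67
Z_in = Z_0·(Z_L + jZ_0·tanβl)/(Z_0 + jZ_L·tanβl)
     = 75·(217 + j202)/(-26.8 + j145)

Z_in ≈ 81 − j127 Ω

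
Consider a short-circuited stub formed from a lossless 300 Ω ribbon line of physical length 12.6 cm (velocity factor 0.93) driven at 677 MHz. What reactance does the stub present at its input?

λ = v/f = 0.93·c / 677 MHz = 0.412 m
βl = 2π·l/λ = 2π × 0.306 = 110°
tan(βl) = -2.74
For a short-circuited stub, Z_in = jZ_0·tan(βl)

X_in ≈ -821 Ω (capacitive)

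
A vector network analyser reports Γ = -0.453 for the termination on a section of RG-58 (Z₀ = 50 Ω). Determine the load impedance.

Z_L ≈ 18.8 Ω

Z_L = Z_0·(1 + Γ)/(1 − Γ) = 50·(0.547)/(1.45)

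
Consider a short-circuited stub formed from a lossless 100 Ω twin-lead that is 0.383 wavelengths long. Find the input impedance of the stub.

βl = 2π × 0.383 = 138°
tan(βl) = -0.904
For a short-circuited stub, Z_in = jZ_0·tan(βl)

Z_in ≈ −j90.4 Ω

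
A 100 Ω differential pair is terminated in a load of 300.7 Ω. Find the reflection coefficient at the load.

Γ = 0.501

Γ = (Z_L − Z_0)/(Z_L + Z_0) = (300.7 − 100)/(300.7 + 100) = 200.7/400.7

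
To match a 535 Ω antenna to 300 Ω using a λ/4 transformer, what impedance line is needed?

Z_qwt = √(Z_0·R_L) = √(300 × 535) = √160500

Z_qwt ≈ 401 Ω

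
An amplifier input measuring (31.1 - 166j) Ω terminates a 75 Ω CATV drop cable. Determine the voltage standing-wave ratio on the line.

VSWR ≈ 14.6

Γ = (Z_L − Z_0)/(Z_L + Z_0) = (-43.9 − j166)/(106.1 − j166)
|Γ| = 172/197 = 0.872
VSWR = (1 + |Γ|)/(1 − |Γ|) = 1.87/0.128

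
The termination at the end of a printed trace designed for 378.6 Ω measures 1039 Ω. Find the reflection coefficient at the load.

Γ = 0.466

Γ = (Z_L − Z_0)/(Z_L + Z_0) = (1039 − 378.6)/(1039 + 378.6) = 660.4/1418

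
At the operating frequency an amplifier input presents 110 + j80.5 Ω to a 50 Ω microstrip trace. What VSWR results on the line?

Γ = (Z_L − Z_0)/(Z_L + Z_0) = (60 + j80.5)/(160 + j80.5)
|Γ| = 100/179 = 0.561
VSWR = (1 + |Γ|)/(1 − |Γ|) = 1.56/0.439

VSWR ≈ 3.55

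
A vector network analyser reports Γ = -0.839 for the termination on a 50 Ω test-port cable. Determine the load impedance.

Z_L ≈ 4.38 Ω

Z_L = Z_0·(1 + Γ)/(1 − Γ) = 50·(0.161)/(1.84)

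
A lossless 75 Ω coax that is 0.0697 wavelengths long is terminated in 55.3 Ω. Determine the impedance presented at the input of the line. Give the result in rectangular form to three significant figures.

Z_in ≈ 60.2 + j14.3 Ω

βl = 2π × 0.0697 = 25.1°
tan(βl) = tan(25.1°) = 0.468
Z_in = Z_0·(Z_L + jZ_0·tanβl)/(Z_0 + jZ_L·tanβl)
     = 75·(55.3 + j35.1)/(75 + j25.9)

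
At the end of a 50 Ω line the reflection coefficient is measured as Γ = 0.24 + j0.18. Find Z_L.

Z_L ≈ 74.6 + j29.5 Ω

Z_L = Z_0·(1 + Γ)/(1 − Γ) = 50·(1.24 + j0.18)/(0.76 − j0.18)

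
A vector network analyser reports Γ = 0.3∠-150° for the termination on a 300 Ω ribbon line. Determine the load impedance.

Z_L = Z_0·(1 + Γ)/(1 − Γ) = 300·(0.74 − j0.15)/(1.26 + j0.15)

Z_L ≈ 170 − j55.9 Ω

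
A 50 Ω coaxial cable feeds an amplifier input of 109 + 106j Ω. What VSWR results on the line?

VSWR ≈ 4.48

Γ = (Z_L − Z_0)/(Z_L + Z_0) = (59 + j106)/(159 + j106)
|Γ| = 121/191 = 0.635
VSWR = (1 + |Γ|)/(1 − |Γ|) = 1.63/0.365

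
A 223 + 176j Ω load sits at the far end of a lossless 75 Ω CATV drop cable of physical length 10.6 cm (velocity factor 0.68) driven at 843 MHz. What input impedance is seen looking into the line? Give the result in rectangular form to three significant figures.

λ = v/f = 0.68·c / 843 MHz = 0.242 m
βl = 2π·l/λ = 2π × 0.438 = 158°
tan(βl) = tan(158°) = -0.41
Z_in = Z_0·(Z_L + jZ_0·tanβl)/(Z_0 + jZ_L·tanβl)
     = 75·(223 + j145)/(147 − j91.5)

Z_in ≈ 48.8 + j104 Ω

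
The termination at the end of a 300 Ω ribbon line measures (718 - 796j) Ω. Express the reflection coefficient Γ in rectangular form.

Γ = (Z_L − Z_0)/(Z_L + Z_0) = (418 − j796)/(1018 − j796)

Γ ≈ 0.634 − j0.286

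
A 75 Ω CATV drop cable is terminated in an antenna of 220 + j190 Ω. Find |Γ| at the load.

Γ = (Z_L − Z_0)/(Z_L + Z_0) = (145 + j190)/(295 + j190)
|Γ| = 239/351

|Γ| ≈ 0.681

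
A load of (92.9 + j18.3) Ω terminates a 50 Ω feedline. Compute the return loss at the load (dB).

RL ≈ 9.8 dB

Γ = (42.9 + j18.3)/(142.9 + j18.3), |Γ| = 0.324
RL = −20·log₁₀|Γ| = −20·log₁₀(0.324)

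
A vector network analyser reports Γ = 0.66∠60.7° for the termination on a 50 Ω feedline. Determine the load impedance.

Z_L = Z_0·(1 + Γ)/(1 − Γ) = 50·(1.32 + j0.576)/(0.677 − j0.576)

Z_L ≈ 35.7 + j72.9 Ω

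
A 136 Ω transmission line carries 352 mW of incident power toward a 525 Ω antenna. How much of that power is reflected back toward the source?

Γ = (525 − 136)/(525 + 136) = 0.589
|Γ|² = 0.346
P_refl = |Γ|²·P_inc = 122 mW, P_del = (1 − |Γ|²)·P_inc = 230 mW

P_reflected ≈ 122 mW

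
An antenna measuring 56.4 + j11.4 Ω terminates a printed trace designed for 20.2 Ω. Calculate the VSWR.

VSWR ≈ 2.92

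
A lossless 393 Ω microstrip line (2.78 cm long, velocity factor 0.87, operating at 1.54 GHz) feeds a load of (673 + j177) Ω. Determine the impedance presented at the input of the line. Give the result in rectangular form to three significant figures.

Z_in ≈ 310 − j209 Ω

λ = v/f = 0.87·c / 1.54 GHz = 0.169 m
βl = 2π·l/λ = 2π × 0.164 = 59.1°
tan(βl) = tan(59.1°) = 1.67
Z_in = Z_0·(Z_L + jZ_0·tanβl)/(Z_0 + jZ_L·tanβl)
     = 393·(673 + j832)/(97.8 + j1120)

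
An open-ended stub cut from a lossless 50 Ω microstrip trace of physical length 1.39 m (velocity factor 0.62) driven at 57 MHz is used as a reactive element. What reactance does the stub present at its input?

λ = v/f = 0.62·c / 57 MHz = 3.26 m
βl = 2π·l/λ = 2π × 0.426 = 153°
tan(βl) = -0.502
For an open-ended stub, Z_in = −jZ_0·cot(βl) = −jZ_0/tan(βl)

X_in ≈ 99.6 Ω (inductive)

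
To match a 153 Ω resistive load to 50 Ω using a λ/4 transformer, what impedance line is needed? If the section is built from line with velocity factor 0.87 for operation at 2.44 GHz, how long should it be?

Z_qwt ≈ 87.5 Ω; length ≈ 2.67 cm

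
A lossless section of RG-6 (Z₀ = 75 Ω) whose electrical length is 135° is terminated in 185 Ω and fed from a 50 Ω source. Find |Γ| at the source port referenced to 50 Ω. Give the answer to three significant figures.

tan(βl) = -1
Z_in = Z_0·(Z_L + jZ_0·tanβl)/(Z_0 + jZ_L·tanβl) = 52.2 + j53.8 Ω
Γ_s = (Z_in − Z_s)/(Z_in + Z_s) = (2.23 + j53.8)/(102 + j53.8), |Γ_s| = 0.466

|Γ| ≈ 0.466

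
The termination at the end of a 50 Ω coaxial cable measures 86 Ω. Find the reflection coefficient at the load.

Γ = 0.265

Γ = (Z_L − Z_0)/(Z_L + Z_0) = (86 − 50)/(86 + 50) = 36/136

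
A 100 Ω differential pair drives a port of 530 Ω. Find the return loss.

RL ≈ 3.32 dB

Γ = (530 − 100)/(530 + 100) = 0.683
RL = −20·log₁₀|Γ| = −20·log₁₀(0.683)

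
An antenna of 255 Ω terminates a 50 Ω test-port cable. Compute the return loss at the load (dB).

RL ≈ 3.45 dB

Γ = (255 − 50)/(255 + 50) = 0.672
RL = −20·log₁₀|Γ| = −20·log₁₀(0.672)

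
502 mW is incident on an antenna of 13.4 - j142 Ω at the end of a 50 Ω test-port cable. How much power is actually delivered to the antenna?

P_delivered ≈ 55.6 mW

|Γ| = |(-36.6 − j142)/(63.4 − j142)| = 0.943
|Γ|² = 0.889
P_refl = |Γ|²·P_inc = 446 mW, P_del = (1 − |Γ|²)·P_inc = 55.6 mW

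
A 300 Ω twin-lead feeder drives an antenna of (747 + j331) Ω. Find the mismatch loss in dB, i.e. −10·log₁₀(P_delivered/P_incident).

mismatch loss ≈ 1.29 dB

Γ = (447 + j331)/(1047 + j331), |Γ| = 0.507
|Γ|² = 0.257, so P_del/P_inc = 1 − |Γ|² = 0.743
ML = −10·log₁₀(1 − |Γ|²)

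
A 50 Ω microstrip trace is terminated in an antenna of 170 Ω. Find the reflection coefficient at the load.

Γ = (Z_L − Z_0)/(Z_L + Z_0) = (170 − 50)/(170 + 50) = 120/220

Γ = 0.545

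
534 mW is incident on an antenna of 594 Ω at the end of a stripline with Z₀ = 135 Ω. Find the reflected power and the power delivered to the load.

Γ = (594 − 135)/(594 + 135) = 0.63
|Γ|² = 0.396
P_refl = |Γ|²·P_inc = 212 mW, P_del = (1 − |Γ|²)·P_inc = 322 mW

P_reflected ≈ 212 mW; P_delivered ≈ 322 mW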